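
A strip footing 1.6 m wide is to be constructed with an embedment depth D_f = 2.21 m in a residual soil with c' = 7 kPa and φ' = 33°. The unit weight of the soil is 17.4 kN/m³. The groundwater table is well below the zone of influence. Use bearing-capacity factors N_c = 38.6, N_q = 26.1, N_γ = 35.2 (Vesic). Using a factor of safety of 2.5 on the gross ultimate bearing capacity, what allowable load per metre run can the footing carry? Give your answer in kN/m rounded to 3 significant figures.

Overburden at base level: q = 17.4 × 2.21 = 38.454 kPa.
Cohesion term c·N_c = 7 × 38.6 = 270.2 kPa; surcharge term q·N_q = 38.454 × 26.1 = 1003.6 kPa; self-weight term 0.5·γ·B·N_γ = 0.5 × 17.4 × 1.6 × 35.2 = 489.98 kPa.
q_ult = 270.2 + 1003.6 + 489.98 = 1763.8 kPa.
Gross allowable pressure q_all = 1763.8 / 2.5 = 705.53 kPa.
Allowable wall load = q_all × B = 705.53 × 1.6 = 1128.9 kN per metre run.

≈ 1130 kN/m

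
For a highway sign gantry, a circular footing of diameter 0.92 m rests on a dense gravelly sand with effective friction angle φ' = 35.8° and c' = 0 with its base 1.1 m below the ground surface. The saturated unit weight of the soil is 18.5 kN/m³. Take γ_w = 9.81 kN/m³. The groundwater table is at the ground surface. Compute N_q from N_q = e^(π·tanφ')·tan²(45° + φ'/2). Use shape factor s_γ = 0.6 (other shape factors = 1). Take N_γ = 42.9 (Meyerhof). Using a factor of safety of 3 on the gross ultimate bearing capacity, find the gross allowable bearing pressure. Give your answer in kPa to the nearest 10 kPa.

N_q = e^(π·tan35.8°)·tan²(62.9°) = 36.81.
Water table at ground surface, so effective unit weight γ' = 18.5 − 9.81 = 8.69 kN/m³ is used throughout; overburden q = 8.69 × 1.1 = 9.559 kPa; the same γ' applies in the ½γBN_γ term.
Surcharge term q·N_q = 9.559 × 36.808 = 351.85 kPa; self-weight term 0.5·γ·B·N_γ·s_γ = 0.5 × 8.69 × 0.92 × 42.9 × 0.6 = 102.89 kPa.
q_ult = 351.85 + 102.89 = 454.74 kPa.
q_all = 454.74 / 3 = 151.58 kPa.

q_all ≈ 150 kPa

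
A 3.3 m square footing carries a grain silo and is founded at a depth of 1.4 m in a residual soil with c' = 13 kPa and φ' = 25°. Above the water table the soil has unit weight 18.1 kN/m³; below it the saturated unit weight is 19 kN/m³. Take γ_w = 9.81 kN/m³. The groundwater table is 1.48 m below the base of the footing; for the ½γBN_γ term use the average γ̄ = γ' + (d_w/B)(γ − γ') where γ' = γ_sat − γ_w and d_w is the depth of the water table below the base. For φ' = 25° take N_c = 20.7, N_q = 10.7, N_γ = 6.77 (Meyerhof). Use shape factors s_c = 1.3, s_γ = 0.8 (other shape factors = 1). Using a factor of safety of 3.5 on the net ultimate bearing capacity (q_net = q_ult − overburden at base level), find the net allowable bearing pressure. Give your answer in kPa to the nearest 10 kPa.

q_all(net) ≈ 200 kPa

Effective surcharge at the founding depth q = γ·D_f = 18.1 × 1.4 = 25.34 kPa.
With d_w = 1.48 m < B, γ̄ = 9.19 + (1.48/3.3) × (18.1 − 9.19) = 13.186 kN/m³.
q_ult = c·N_c·s_c + q·N_q + 0.5·γ·B·N_γ·s_γ
     = 13 × 20.7 × 1.3 + 25.34 × 10.7 + 0.5 × 13.186 × 3.3 × 6.77 × 0.8
     = 349.83 + 271.14 + 117.84 = 738.8 kPa.
q_net = 738.8 − 25.34 = 713.46 kPa.
q_all(net) = 713.46 / 3.5 = 203.85 kPa.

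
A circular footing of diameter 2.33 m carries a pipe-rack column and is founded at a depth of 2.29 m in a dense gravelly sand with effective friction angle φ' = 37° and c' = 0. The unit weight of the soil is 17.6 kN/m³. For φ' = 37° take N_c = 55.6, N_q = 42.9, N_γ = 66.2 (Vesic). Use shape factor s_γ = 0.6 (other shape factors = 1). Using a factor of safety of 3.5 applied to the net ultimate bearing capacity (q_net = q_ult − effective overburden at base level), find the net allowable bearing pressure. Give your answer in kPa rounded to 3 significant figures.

Effective surcharge at the founding depth q = γ·D_f = 17.6 × 2.29 = 40.304 kPa.
q_ult = q·N_q + 0.5·γ·B·N_γ·s_γ
     = 40.304 × 42.9 + 0.5 × 17.6 × 2.33 × 66.2 × 0.6
     = 1729 + 814.42 = 2543.5 kPa.
Net ultimate: q_net = 2543.5 − 40.304 = 2503.2 kPa.
q_all(net) = 2503.2 / 3.5 = 715.19 kPa.

q_all(net) ≈ 715 kPa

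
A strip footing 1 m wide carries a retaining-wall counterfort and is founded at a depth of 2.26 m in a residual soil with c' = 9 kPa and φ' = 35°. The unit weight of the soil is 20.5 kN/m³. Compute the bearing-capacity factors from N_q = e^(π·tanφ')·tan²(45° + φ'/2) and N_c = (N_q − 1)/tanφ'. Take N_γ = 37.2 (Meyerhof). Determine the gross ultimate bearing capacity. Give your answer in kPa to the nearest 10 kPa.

tan35° = 0.7002, so N_q = e^(π×0.7002)·tan²(62.5°) = 9.023 × 3.69 = 33.3.
N_c = (33.3 − 1)/tan35° = 46.12.
Effective surcharge at the founding depth q = γ·D_f = 20.5 × 2.26 = 46.33 kPa.
q_ult = c·N_c + q·N_q + 0.5·γ·B·N_γ
     = 9 × 46.124 + 46.33 × 33.296 + 0.5 × 20.5 × 1 × 37.2
     = 415.11 + 1542.6 + 381.3 = 2339 kPa.

q_ult ≈ 2340 kPa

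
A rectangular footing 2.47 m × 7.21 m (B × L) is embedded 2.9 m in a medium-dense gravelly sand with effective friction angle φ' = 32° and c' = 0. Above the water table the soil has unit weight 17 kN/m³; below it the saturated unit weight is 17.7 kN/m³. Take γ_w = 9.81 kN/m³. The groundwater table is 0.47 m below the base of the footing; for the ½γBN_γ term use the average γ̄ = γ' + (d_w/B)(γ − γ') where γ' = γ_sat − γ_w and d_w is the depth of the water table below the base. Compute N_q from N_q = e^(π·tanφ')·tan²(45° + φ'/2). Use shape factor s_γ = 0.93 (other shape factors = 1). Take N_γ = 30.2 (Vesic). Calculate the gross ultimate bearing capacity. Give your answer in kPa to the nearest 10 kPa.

q_ult ≈ 1480 kPa

tan32° = 0.6249, so N_q = e^(π×0.6249)·tan²(61°) = 7.121 × 3.255 = 23.18.
Overburden at base level: q = 17 × 2.9 = 49.3 kPa.
The water table is 0.47 m below the base (< B = 2.47 m), so the ½γBN_γ term uses γ̄ = γ' + (d_w/B)(γ − γ') = 7.89 + (0.47/2.47)(17 − 7.89) = 9.6235 kN/m³.
Surcharge term q·N_q = 49.3 × 23.177 = 1142.6 kPa; self-weight term 0.5·γ·B·N_γ·s_γ = 0.5 × 9.6235 × 2.47 × 30.2 × 0.93 = 333.8 kPa.
q_ult = 1142.6 + 333.8 = 1476.4 kPa.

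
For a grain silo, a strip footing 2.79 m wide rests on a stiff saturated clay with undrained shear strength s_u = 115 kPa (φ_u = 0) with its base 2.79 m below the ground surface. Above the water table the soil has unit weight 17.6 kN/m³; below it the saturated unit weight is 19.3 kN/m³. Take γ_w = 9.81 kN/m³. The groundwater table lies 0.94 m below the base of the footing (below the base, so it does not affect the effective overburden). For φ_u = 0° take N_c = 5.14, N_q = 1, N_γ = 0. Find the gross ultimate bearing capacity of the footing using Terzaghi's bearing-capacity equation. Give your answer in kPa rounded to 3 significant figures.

q_ult ≈ 640 kPa

Effective surcharge at the founding depth q = γ·D_f = 17.6 × 2.79 = 49.104 kPa.
q_ult = c·N_c + q·N_q
     = 115 × 5.14 + 49.104 × 1
     = 591.1 + 49.104 = 640.2 kPa.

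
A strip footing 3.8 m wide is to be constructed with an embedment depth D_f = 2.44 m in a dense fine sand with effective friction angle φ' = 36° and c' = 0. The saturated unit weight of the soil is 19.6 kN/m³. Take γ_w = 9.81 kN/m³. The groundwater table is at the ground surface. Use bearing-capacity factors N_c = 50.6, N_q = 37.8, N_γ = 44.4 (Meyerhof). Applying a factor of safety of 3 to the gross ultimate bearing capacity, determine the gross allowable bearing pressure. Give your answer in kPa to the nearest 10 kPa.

q_all ≈ 580 kPa

γ' = 19.6 − 9.81 = 9.79 kN/m³ (submerged throughout). q = 9.79 × 2.44 = 23.888 kPa; the same γ' applies in the ½γBN_γ term.
q·N_q = 23.888 × 37.8 = 902.95 kPa
0.5·γ·B·N_γ = 0.5 × 9.79 × 3.8 × 44.4 = 825.88 kPa
q_ult = 902.95 + 825.88 = 1728.8 kPa.
q_all = q_ult / FS = 1728.8 / 3 = 576.28 kPa.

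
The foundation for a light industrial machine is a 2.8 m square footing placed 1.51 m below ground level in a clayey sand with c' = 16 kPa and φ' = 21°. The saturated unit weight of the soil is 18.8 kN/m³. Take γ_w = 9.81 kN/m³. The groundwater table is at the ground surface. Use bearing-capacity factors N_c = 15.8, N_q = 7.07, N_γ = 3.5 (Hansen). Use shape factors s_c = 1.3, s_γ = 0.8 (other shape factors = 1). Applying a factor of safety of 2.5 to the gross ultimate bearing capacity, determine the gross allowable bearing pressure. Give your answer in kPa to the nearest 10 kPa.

q_all ≈ 180 kPa

With the water table at the surface the whole profile is submerged: γ' = 18.8 − 9.81 = 8.99 kN/m³, so q = γ'·D_f = 13.575 kPa; the same γ' applies in the ½γBN_γ term.
q_ult = c·N_c·s_c + q·N_q + 0.5·γ·B·N_γ·s_γ
     = 16 × 15.8 × 1.3 + 13.575 × 7.07 + 0.5 × 8.99 × 2.8 × 3.5 × 0.8
     = 328.64 + 95.975 + 35.241 = 459.86 kPa.
q_all = q_ult / FS = 459.86 / 2.5 = 183.94 kPa.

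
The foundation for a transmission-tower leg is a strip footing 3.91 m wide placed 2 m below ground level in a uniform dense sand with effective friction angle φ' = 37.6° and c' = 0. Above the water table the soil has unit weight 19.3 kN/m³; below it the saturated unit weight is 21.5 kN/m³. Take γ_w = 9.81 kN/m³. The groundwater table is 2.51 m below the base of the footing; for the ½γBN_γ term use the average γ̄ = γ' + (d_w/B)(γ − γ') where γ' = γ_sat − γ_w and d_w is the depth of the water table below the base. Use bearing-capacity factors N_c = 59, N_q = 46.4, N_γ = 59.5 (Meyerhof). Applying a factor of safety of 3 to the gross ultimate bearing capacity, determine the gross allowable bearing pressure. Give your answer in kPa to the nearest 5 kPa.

q_all ≈ 1240 kPa

Overburden at base level: q = 19.3 × 2 = 38.6 kPa.
The water table is 2.51 m below the base (< B = 3.91 m), so the ½γBN_γ term uses γ̄ = γ' + (d_w/B)(γ − γ') = 11.69 + (2.51/3.91)(19.3 − 11.69) = 16.575 kN/m³.
Surcharge term q·N_q = 38.6 × 46.4 = 1791 kPa; self-weight term 0.5·γ·B·N_γ = 0.5 × 16.575 × 3.91 × 59.5 = 1928.1 kPa.
q_ult = 1791 + 1928.1 = 3719.1 kPa.
q_all = q_ult / FS = 3719.1 / 3 = 1239.7 kPa.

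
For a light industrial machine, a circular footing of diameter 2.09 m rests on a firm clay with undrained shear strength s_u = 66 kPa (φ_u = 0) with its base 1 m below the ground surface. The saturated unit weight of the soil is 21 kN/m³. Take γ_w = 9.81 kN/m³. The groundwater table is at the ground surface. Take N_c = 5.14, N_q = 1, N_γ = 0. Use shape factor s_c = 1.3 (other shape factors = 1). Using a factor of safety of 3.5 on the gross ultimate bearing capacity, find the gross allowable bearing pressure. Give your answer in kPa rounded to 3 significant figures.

q_all ≈ 129 kPa

γ' = 21 − 9.81 = 11.19 kN/m³ (submerged throughout). q = 11.19 × 1 = 11.19 kPa.
c·N_c·s_c = 66 × 5.14 × 1.3 = 441.01 kPa
q·N_q = 11.19 × 1 = 11.19 kPa
q_ult = 441.01 + 11.19 = 452.2 kPa.
q_all = 452.2 / 3.5 = 129.2 kPa.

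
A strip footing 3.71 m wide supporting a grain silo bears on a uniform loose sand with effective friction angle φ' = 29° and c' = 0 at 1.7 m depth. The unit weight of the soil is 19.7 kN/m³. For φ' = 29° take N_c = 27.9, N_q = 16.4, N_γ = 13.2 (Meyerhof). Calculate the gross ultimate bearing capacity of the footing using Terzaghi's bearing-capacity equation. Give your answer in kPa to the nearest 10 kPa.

q_ult ≈ 1030 kPa

Effective surcharge at the founding depth q = γ·D_f = 19.7 × 1.7 = 33.49 kPa.
q_ult = q·N_q + 0.5·γ·B·N_γ
     = 33.49 × 16.4 + 0.5 × 19.7 × 3.71 × 13.2
     = 549.24 + 482.37 = 1031.6 kPa.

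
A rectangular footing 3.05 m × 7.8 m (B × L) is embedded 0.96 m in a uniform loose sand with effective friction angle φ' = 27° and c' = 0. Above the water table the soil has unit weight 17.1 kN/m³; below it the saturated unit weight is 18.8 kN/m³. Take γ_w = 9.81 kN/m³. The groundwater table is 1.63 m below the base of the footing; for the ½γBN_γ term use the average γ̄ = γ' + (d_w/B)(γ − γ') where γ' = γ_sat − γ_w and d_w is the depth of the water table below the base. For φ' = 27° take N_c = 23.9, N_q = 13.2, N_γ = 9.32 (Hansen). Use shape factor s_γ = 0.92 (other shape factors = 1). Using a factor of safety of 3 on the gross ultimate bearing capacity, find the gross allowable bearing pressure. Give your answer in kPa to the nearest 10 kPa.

q = γ·D_f = 17.1 × 0.96 = 16.416 kPa.
γ' = 8.99 kN/m³; averaging over the depth B below the base, γ̄ = γ' + (d_w/B)(γ − γ') = 13.324 kN/m³.
q·N_q = 16.416 × 13.2 = 216.69 kPa
0.5·γ·B·N_γ·s_γ = 0.5 × 13.324 × 3.05 × 9.32 × 0.92 = 174.23 kPa
q_ult = 216.69 + 174.23 = 390.92 kPa.
q_all = 390.92 / 3 = 130.31 kPa.

q_all ≈ 130 kPa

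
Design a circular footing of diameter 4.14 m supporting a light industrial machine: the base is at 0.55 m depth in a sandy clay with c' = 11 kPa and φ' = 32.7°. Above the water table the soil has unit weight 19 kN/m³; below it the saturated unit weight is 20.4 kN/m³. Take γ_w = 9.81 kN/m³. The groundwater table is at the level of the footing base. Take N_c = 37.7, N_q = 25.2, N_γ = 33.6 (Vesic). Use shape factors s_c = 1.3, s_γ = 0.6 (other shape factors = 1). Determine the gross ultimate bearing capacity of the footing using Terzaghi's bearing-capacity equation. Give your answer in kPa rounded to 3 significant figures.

q = γ·D_f = 19 × 0.55 = 10.45 kPa.
For the ½γBN_γ term take γ' = 20.4 − 9.81 = 10.59 kN/m³ (soil below base is submerged).
c·N_c·s_c = 11 × 37.7 × 1.3 = 539.11 kPa
q·N_q = 10.45 × 25.2 = 263.34 kPa
0.5·γ·B·N_γ·s_γ = 0.5 × 10.59 × 4.14 × 33.6 × 0.6 = 441.93 kPa
q_ult = 539.11 + 263.34 + 441.93 = 1244.4 kPa.

q_ult ≈ 1240 kPa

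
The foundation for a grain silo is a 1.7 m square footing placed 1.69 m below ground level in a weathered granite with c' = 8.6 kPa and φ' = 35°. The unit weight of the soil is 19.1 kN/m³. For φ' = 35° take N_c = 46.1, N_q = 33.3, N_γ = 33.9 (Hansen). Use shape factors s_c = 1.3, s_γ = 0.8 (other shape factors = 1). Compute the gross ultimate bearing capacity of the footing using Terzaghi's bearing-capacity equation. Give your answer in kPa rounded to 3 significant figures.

q = γ·D_f = 19.1 × 1.69 = 32.279 kPa.
c·N_c·s_c = 8.6 × 46.1 × 1.3 = 515.4 kPa
q·N_q = 32.279 × 33.3 = 1074.9 kPa
0.5·γ·B·N_γ·s_γ = 0.5 × 19.1 × 1.7 × 33.9 × 0.8 = 440.29 kPa
q_ult = 515.4 + 1074.9 + 440.29 = 2030.6 kPa.

q_ult ≈ 2030 kPa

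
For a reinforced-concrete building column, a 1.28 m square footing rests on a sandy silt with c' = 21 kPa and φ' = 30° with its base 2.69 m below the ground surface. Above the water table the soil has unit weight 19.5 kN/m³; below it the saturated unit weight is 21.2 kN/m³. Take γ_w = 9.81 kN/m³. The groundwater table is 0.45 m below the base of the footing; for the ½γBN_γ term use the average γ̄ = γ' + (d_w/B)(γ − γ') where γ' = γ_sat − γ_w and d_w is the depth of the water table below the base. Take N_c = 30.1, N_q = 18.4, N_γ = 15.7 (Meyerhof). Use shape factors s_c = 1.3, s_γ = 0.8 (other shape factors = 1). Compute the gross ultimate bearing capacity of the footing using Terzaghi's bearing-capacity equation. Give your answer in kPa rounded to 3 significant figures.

Effective surcharge at the founding depth q = γ·D_f = 19.5 × 2.69 = 52.455 kPa.
With d_w = 0.45 m < B, γ̄ = 11.39 + (0.45/1.28) × (19.5 − 11.39) = 14.241 kN/m³.
q_ult = c·N_c·s_c + q·N_q + 0.5·γ·B·N_γ·s_γ
     = 21 × 30.1 × 1.3 + 52.455 × 18.4 + 0.5 × 14.241 × 1.28 × 15.7 × 0.8
     = 821.73 + 965.17 + 114.48 = 1901.4 kPa.

q_ult ≈ 1900 kPa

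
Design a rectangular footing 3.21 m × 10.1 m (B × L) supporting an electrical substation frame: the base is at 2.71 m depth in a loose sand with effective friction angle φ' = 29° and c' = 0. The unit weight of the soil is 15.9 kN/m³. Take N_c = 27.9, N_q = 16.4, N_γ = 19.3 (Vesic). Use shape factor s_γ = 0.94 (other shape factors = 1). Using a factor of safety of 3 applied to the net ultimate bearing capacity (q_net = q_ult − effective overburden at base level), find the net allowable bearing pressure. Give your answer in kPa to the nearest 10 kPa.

q_all(net) ≈ 380 kPa

Effective surcharge at the founding depth q = γ·D_f = 15.9 × 2.71 = 43.089 kPa.
q_ult = q·N_q + 0.5·γ·B·N_γ·s_γ
     = 43.089 × 16.4 + 0.5 × 15.9 × 3.21 × 19.3 × 0.94
     = 706.66 + 462.97 = 1169.6 kPa.
Net ultimate: q_net = 1169.6 − 43.089 = 1126.5 kPa.
q_all(net) = 1126.5 / 3 = 375.52 kPa.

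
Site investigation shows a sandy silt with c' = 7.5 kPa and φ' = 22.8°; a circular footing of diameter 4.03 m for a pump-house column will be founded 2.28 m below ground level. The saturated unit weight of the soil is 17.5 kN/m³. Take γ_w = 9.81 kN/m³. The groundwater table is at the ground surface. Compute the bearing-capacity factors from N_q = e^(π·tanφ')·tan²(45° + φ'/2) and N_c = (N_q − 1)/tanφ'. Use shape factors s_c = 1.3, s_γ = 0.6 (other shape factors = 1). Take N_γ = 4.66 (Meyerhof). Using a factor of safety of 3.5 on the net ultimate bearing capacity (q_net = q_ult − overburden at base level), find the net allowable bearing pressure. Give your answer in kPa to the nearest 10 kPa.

N_q = e^(π·tan22.8°)·tan²(56.4°) = 8.49; N_c = (N_q − 1)/tanφ' = 17.81.
Water table at ground surface, so effective unit weight γ' = 17.5 − 9.81 = 7.69 kN/m³ is used throughout; overburden q = 7.69 × 2.28 = 17.533 kPa; the same γ' applies in the ½γBN_γ term.
Cohesion term c·N_c·s_c = 7.5 × 17.807 × 1.3 = 173.62 kPa; surcharge term q·N_q = 17.533 × 8.4854 = 148.78 kPa; self-weight term 0.5·γ·B·N_γ·s_γ = 0.5 × 7.69 × 4.03 × 4.66 × 0.6 = 43.325 kPa.
q_ult = 173.62 + 148.78 + 43.325 = 365.72 kPa.
q_net = 365.72 − 17.533 = 348.19 kPa.
q_all(net) = 348.19 / 3.5 = 99.482 kPa.

q_all(net) ≈ 100 kPa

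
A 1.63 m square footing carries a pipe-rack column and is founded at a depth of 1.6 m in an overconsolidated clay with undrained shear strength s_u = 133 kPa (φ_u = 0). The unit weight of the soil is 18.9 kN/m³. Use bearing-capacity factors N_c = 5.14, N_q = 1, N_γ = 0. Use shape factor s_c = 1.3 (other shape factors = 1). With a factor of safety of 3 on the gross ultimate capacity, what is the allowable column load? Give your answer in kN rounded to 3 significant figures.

P_all ≈ 814 kN

q = γ·D_f = 18.9 × 1.6 = 30.24 kPa.
c·N_c·s_c = 133 × 5.14 × 1.3 = 888.71 kPa
q·N_q = 30.24 × 1 = 30.24 kPa
q_ult = 888.71 + 30.24 = 918.95 kPa.
Gross allowable pressure q_all = 918.95 / 3 = 306.32 kPa.
Footing area = 2.6569 m², so allowable column load = 306.32 × 2.6569 = 813.85 kN.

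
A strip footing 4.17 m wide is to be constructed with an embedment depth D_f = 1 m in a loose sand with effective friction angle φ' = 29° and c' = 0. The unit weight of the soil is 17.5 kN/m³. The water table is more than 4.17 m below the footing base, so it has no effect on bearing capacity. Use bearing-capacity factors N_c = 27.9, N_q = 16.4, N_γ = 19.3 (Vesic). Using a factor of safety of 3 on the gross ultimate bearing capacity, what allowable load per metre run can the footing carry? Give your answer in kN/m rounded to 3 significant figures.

≈ 1380 kN/m

Effective surcharge at the founding depth q = γ·D_f = 17.5 × 1 = 17.5 kPa.
q_ult = q·N_q + 0.5·γ·B·N_γ
     = 17.5 × 16.4 + 0.5 × 17.5 × 4.17 × 19.3
     = 287 + 704.21 = 991.21 kPa.
Gross allowable pressure q_all = 991.21 / 3 = 330.4 kPa.
Allowable wall load = q_all × B = 330.4 × 4.17 = 1377.8 kN per metre run.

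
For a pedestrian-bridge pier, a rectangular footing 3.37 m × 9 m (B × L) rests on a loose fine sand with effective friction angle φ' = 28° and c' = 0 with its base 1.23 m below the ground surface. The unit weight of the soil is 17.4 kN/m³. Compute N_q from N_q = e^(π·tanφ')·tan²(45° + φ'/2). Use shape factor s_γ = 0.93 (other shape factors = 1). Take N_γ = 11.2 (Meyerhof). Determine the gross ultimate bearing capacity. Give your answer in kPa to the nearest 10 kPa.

tan28° = 0.5317, so N_q = e^(π×0.5317)·tan²(59°) = 5.314 × 2.77 = 14.72.
Overburden at base level: q = 17.4 × 1.23 = 21.402 kPa.
Surcharge term q·N_q = 21.402 × 14.72 = 315.03 kPa; self-weight term 0.5·γ·B·N_γ·s_γ = 0.5 × 17.4 × 3.37 × 11.2 × 0.93 = 305.39 kPa.
q_ult = 315.03 + 305.39 = 620.42 kPa.

q_ult ≈ 620 kPa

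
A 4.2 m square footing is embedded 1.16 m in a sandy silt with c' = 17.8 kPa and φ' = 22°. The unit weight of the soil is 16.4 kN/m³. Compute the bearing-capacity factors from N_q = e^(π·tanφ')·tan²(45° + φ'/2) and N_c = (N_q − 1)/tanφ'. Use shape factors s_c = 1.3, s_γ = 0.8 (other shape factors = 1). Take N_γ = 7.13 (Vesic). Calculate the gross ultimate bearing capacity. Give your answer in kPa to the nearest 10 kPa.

q_ult ≈ 740 kPa

tan22° = 0.404, so N_q = e^(π×0.404)·tan²(56°) = 3.558 × 2.198 = 7.82.
N_c = (7.82 − 1)/tan22° = 16.88.
q = γ·D_f = 16.4 × 1.16 = 19.024 kPa.
c·N_c·s_c = 17.8 × 16.883 × 1.3 = 390.67 kPa
q·N_q = 19.024 × 7.8211 = 148.79 kPa
0.5·γ·B·N_γ·s_γ = 0.5 × 16.4 × 4.2 × 7.13 × 0.8 = 196.45 kPa
q_ult = 390.67 + 148.79 + 196.45 = 735.9 kPa.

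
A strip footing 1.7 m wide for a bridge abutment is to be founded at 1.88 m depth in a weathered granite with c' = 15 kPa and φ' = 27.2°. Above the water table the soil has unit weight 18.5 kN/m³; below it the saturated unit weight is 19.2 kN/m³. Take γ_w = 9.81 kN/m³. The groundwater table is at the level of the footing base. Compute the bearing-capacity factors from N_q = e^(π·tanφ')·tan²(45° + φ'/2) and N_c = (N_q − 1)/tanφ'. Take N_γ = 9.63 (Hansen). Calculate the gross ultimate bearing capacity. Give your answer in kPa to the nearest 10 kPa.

tan27.2° = 0.5139, so N_q = e^(π×0.5139)·tan²(58.6°) = 5.026 × 2.684 = 13.49.
N_c = (13.49 − 1)/tan27.2° = 24.3.
Overburden at base level: q = 18.5 × 1.88 = 34.78 kPa.
Below the base the soil is submerged, so the ½γBN_γ term uses γ' = 19.2 − 9.81 = 9.39 kN/m³.
Cohesion term c·N_c = 15 × 24.3 = 364.5 kPa; surcharge term q·N_q = 34.78 × 13.488 = 469.13 kPa; self-weight term 0.5·γ·B·N_γ = 0.5 × 9.39 × 1.7 × 9.63 = 76.862 kPa.
q_ult = 364.5 + 469.13 + 76.862 = 910.49 kPa.

q_ult ≈ 910 kPa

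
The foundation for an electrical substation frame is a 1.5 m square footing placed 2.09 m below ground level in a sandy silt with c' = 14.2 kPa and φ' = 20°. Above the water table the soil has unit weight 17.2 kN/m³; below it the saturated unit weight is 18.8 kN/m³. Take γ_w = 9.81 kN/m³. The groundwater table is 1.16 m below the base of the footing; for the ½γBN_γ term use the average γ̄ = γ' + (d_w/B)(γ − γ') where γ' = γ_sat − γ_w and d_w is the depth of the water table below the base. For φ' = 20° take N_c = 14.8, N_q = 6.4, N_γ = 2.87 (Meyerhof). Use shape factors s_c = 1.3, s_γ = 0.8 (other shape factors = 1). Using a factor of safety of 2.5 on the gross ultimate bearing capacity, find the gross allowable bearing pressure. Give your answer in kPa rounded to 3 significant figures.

q_all ≈ 212 kPa

Effective surcharge at the founding depth q = γ·D_f = 17.2 × 2.09 = 35.948 kPa.
With d_w = 1.16 m < B, γ̄ = 8.99 + (1.16/1.5) × (17.2 − 8.99) = 15.339 kN/m³.
q_ult = c·N_c·s_c + q·N_q + 0.5·γ·B·N_γ·s_γ
     = 14.2 × 14.8 × 1.3 + 35.948 × 6.4 + 0.5 × 15.339 × 1.5 × 2.87 × 0.8
     = 273.21 + 230.07 + 26.414 = 529.69 kPa.
q_all = 529.69 / 2.5 = 211.88 kPa.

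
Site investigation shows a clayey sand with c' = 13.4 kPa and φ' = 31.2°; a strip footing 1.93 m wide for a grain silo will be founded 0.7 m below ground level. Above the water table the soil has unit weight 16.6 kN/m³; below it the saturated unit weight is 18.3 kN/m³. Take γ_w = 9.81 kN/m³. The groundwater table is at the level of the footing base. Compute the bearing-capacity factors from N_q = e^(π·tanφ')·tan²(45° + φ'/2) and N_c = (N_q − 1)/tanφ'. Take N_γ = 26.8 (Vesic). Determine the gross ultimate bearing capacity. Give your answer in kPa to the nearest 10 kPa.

q_ult ≈ 910 kPa

tan31.2° = 0.6056, so N_q = e^(π×0.6056)·tan²(60.6°) = 6.703 × 3.15 = 21.11.
N_c = (21.11 − 1)/tan31.2° = 33.21.
Effective surcharge at the founding depth q = γ·D_f = 16.6 × 0.7 = 11.62 kPa.
The water table coincides with the base, so in the self-weight term γ → γ' = 8.49 kN/m³.
q_ult = c·N_c + q·N_q + 0.5·γ·B·N_γ
     = 13.4 × 33.211 + 11.62 × 21.113 + 0.5 × 8.49 × 1.93 × 26.8
     = 445.02 + 245.33 + 219.57 = 909.93 kPa.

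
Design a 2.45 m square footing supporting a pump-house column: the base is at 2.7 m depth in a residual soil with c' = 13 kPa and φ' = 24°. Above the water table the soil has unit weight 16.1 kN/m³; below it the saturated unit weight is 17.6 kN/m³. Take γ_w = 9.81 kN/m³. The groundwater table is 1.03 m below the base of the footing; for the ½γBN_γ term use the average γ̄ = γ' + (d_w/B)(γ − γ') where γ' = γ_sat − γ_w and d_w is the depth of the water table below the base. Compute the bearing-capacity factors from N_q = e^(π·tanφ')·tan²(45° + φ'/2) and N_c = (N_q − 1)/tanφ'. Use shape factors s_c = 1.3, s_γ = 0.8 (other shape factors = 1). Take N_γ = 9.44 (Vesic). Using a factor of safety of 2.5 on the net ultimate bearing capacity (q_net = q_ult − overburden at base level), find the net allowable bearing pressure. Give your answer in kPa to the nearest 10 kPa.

q_all(net) ≈ 320 kPa

N_q = e^(π·tan24°)·tan²(57°) = 9.6; N_c = (N_q − 1)/tanφ' = 19.32.
Overburden at base level: q = 16.1 × 2.7 = 43.47 kPa.
The water table is 1.03 m below the base (< B = 2.45 m), so the ½γBN_γ term uses γ̄ = γ' + (d_w/B)(γ − γ') = 7.79 + (1.03/2.45)(16.1 − 7.79) = 11.284 kN/m³.
Cohesion term c·N_c·s_c = 13 × 19.324 × 1.3 = 326.57 kPa; surcharge term q·N_q = 43.47 × 9.6034 = 417.46 kPa; self-weight term 0.5·γ·B·N_γ·s_γ = 0.5 × 11.284 × 2.45 × 9.44 × 0.8 = 104.39 kPa.
q_ult = 326.57 + 417.46 + 104.39 = 848.41 kPa.
q_net = 848.41 − 43.47 = 804.94 kPa.
q_all(net) = 804.94 / 2.5 = 321.98 kPa.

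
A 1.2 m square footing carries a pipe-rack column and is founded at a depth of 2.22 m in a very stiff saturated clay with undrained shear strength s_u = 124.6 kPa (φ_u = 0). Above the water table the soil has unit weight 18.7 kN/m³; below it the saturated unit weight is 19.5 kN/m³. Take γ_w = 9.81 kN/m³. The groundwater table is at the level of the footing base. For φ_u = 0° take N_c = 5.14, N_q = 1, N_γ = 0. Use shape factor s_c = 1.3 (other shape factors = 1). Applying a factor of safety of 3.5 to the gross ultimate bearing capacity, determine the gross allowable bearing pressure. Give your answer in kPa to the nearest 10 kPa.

q_all ≈ 250 kPa

Effective surcharge at the founding depth q = γ·D_f = 18.7 × 2.22 = 41.514 kPa.
q_ult = c·N_c·s_c + q·N_q
     = 124.6 × 5.14 × 1.3 + 41.514 × 1
     = 832.58 + 41.514 = 874.09 kPa.
q_all = q_ult / FS = 874.09 / 3.5 = 249.74 kPa.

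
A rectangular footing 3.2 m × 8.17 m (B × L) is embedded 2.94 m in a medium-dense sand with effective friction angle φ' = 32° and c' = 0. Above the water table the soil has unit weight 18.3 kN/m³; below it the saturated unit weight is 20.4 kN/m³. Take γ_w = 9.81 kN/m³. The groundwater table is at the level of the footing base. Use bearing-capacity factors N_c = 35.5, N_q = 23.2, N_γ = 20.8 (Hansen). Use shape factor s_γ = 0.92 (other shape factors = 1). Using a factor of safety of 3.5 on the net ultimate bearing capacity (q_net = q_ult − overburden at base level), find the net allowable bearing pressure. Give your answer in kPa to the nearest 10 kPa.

q = γ·D_f = 18.3 × 2.94 = 53.802 kPa.
For the ½γBN_γ term take γ' = 20.4 − 9.81 = 10.59 kN/m³ (soil below base is submerged).
q·N_q = 53.802 × 23.2 = 1248.2 kPa
0.5·γ·B·N_γ·s_γ = 0.5 × 10.59 × 3.2 × 20.8 × 0.92 = 324.24 kPa
q_ult = 1248.2 + 324.24 = 1572.4 kPa.
q_net = 1572.4 − 53.802 = 1518.6 kPa.
q_all(net) = 1518.6 / 3.5 = 433.9 kPa.

q_all(net) ≈ 430 kPa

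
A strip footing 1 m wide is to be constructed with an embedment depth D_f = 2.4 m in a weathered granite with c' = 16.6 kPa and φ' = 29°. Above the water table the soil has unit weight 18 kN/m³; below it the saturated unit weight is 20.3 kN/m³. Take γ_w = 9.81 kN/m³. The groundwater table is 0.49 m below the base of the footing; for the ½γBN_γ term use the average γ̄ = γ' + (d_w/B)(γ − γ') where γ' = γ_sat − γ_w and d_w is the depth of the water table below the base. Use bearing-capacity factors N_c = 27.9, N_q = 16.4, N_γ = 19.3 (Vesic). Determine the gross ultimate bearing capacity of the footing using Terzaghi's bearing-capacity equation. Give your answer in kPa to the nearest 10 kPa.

q = γ·D_f = 18 × 2.4 = 43.2 kPa.
γ' = 10.49 kN/m³; averaging over the depth B below the base, γ̄ = γ' + (d_w/B)(γ − γ') = 14.17 kN/m³.
c·N_c = 16.6 × 27.9 = 463.14 kPa
q·N_q = 43.2 × 16.4 = 708.48 kPa
0.5·γ·B·N_γ = 0.5 × 14.17 × 1 × 19.3 = 136.74 kPa
q_ult = 463.14 + 708.48 + 136.74 = 1308.4 kPa.

q_ult ≈ 1310 kPa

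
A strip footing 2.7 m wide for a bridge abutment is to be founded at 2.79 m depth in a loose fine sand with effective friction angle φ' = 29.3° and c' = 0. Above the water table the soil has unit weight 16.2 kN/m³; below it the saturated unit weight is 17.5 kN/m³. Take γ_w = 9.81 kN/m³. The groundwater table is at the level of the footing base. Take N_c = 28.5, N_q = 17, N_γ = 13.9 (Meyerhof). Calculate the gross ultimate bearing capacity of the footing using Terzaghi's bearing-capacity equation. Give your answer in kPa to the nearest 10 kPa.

Overburden at base level: q = 16.2 × 2.79 = 45.198 kPa.
Below the base the soil is submerged, so the ½γBN_γ term uses γ' = 17.5 − 9.81 = 7.69 kN/m³.
Surcharge term q·N_q = 45.198 × 17 = 768.37 kPa; self-weight term 0.5·γ·B·N_γ = 0.5 × 7.69 × 2.7 × 13.9 = 144.3 kPa.
q_ult = 768.37 + 144.3 = 912.67 kPa.

q_ult ≈ 910 kPa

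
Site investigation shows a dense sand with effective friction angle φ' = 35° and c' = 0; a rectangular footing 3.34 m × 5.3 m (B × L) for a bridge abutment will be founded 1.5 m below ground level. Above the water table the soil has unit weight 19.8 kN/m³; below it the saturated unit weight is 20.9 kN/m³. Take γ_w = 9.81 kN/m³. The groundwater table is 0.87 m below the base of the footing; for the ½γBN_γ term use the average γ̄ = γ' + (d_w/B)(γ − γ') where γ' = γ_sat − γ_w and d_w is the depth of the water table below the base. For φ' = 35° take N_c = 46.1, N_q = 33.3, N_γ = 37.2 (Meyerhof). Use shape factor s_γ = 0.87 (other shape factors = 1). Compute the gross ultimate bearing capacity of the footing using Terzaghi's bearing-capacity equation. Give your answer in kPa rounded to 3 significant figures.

Overburden at base level: q = 19.8 × 1.5 = 29.7 kPa.
The water table is 0.87 m below the base (< B = 3.34 m), so the ½γBN_γ term uses γ̄ = γ' + (d_w/B)(γ − γ') = 11.09 + (0.87/3.34)(19.8 − 11.09) = 13.359 kN/m³.
Surcharge term q·N_q = 29.7 × 33.3 = 989.01 kPa; self-weight term 0.5·γ·B·N_γ·s_γ = 0.5 × 13.359 × 3.34 × 37.2 × 0.87 = 722.01 kPa.
q_ult = 989.01 + 722.01 = 1711 kPa.

q_ult ≈ 1710 kPa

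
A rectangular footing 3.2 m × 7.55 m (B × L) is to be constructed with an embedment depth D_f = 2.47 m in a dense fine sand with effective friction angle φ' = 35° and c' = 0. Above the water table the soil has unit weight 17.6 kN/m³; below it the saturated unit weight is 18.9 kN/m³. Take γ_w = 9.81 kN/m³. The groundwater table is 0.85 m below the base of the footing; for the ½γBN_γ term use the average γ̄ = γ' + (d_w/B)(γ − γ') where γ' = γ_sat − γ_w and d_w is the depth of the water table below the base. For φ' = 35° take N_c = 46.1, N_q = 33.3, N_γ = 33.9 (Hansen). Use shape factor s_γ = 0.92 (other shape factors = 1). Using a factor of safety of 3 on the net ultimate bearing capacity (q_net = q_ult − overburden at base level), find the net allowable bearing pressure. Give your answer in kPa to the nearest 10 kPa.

q = γ·D_f = 17.6 × 2.47 = 43.472 kPa.
γ' = 9.09 kN/m³; averaging over the depth B below the base, γ̄ = γ' + (d_w/B)(γ − γ') = 11.35 kN/m³.
q·N_q = 43.472 × 33.3 = 1447.6 kPa
0.5·γ·B·N_γ·s_γ = 0.5 × 11.35 × 3.2 × 33.9 × 0.92 = 566.4 kPa
q_ult = 1447.6 + 566.4 = 2014 kPa.
q_net = 2014 − 43.472 = 1970.5 kPa.
q_all(net) = 1970.5 / 3 = 656.85 kPa.

q_all(net) ≈ 660 kPa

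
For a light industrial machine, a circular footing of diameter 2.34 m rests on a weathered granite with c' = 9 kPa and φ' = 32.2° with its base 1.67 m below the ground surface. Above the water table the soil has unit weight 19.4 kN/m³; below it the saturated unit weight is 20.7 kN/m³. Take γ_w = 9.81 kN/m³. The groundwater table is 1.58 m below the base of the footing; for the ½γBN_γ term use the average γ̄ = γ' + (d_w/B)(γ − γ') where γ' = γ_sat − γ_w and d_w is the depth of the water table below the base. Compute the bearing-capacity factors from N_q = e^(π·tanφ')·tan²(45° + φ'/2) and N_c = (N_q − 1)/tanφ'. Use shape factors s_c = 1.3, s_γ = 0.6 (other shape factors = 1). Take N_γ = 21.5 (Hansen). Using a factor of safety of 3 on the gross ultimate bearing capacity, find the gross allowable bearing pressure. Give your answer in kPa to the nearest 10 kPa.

q_all ≈ 480 kPa

N_q = e^(π·tan32.2°)·tan²(61.1°) = 23.73; N_c = (N_q − 1)/tanφ' = 36.09.
Effective surcharge at the founding depth q = γ·D_f = 19.4 × 1.67 = 32.398 kPa.
With d_w = 1.58 m < B, γ̄ = 10.89 + (1.58/2.34) × (19.4 − 10.89) = 16.636 kN/m³.
q_ult = c·N_c·s_c + q·N_q + 0.5·γ·B·N_γ·s_γ
     = 9 × 36.092 × 1.3 + 32.398 × 23.728 + 0.5 × 16.636 × 2.34 × 21.5 × 0.6
     = 422.28 + 768.75 + 251.09 = 1442.1 kPa.
q_all = 1442.1 / 3 = 480.71 kPa.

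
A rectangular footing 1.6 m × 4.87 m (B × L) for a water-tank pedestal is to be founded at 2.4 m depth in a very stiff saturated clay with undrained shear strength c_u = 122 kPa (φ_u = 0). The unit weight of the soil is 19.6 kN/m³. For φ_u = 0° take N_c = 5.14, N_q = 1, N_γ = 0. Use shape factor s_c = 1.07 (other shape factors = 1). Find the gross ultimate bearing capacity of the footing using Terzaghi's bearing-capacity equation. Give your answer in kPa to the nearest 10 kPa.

q_ult ≈ 720 kPa

Overburden at base level: q = 19.6 × 2.4 = 47.04 kPa.
Cohesion term c·N_c·s_c = 122 × 5.14 × 1.07 = 670.98 kPa; surcharge term q·N_q = 47.04 × 1 = 47.04 kPa.
q_ult = 670.98 + 47.04 = 718.02 kPa.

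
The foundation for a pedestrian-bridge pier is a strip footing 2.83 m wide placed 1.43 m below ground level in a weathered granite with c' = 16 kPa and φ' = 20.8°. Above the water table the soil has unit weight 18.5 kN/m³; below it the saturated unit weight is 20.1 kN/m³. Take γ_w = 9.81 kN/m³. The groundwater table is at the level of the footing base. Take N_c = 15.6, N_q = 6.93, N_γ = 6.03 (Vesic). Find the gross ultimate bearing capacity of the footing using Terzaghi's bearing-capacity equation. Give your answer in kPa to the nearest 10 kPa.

q_ult ≈ 520 kPa

Effective surcharge at the founding depth q = γ·D_f = 18.5 × 1.43 = 26.455 kPa.
The water table coincides with the base, so in the self-weight term γ → γ' = 10.29 kN/m³.
q_ult = c·N_c + q·N_q + 0.5·γ·B·N_γ
     = 16 × 15.6 + 26.455 × 6.93 + 0.5 × 10.29 × 2.83 × 6.03
     = 249.6 + 183.33 + 87.799 = 520.73 kPa.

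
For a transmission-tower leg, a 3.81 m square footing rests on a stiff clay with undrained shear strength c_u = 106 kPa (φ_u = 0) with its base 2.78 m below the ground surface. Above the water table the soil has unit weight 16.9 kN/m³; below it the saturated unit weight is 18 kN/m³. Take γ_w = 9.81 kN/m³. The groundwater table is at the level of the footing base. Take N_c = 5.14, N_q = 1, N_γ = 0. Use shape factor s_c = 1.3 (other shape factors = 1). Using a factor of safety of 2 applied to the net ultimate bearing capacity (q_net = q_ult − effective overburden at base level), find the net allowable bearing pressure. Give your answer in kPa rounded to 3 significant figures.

q_all(net) ≈ 354 kPa

Overburden at base level: q = 16.9 × 2.78 = 46.982 kPa.
Cohesion term c·N_c·s_c = 106 × 5.14 × 1.3 = 708.29 kPa; surcharge term q·N_q = 46.982 × 1 = 46.982 kPa.
q_ult = 708.29 + 46.982 = 755.27 kPa.
Net ultimate: q_net = 755.27 − 46.982 = 708.29 kPa.
q_all(net) = 708.29 / 2 = 354.15 kPa.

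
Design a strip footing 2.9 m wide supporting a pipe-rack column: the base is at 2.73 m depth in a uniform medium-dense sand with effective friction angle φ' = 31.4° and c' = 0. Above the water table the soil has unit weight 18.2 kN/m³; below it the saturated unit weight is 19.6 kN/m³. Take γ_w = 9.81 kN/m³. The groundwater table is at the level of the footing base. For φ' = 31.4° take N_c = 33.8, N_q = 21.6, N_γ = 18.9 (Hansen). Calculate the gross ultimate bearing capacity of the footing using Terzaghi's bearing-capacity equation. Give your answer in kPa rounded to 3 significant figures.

Overburden at base level: q = 18.2 × 2.73 = 49.686 kPa.
Below the base the soil is submerged, so the ½γBN_γ term uses γ' = 19.6 − 9.81 = 9.79 kN/m³.
Surcharge term q·N_q = 49.686 × 21.6 = 1073.2 kPa; self-weight term 0.5·γ·B·N_γ = 0.5 × 9.79 × 2.9 × 18.9 = 268.29 kPa.
q_ult = 1073.2 + 268.29 = 1341.5 kPa.

q_ult ≈ 1340 kPa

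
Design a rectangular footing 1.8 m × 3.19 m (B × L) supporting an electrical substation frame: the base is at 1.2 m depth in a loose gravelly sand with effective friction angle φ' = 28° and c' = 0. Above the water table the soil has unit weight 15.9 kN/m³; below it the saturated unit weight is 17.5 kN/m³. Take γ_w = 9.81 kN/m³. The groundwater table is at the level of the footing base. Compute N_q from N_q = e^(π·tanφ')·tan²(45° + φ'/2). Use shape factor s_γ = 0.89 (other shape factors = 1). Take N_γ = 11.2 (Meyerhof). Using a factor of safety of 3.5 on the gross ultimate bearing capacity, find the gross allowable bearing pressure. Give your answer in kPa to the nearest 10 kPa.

q_all ≈ 100 kPa

N_q = e^(π·tan28°)·tan²(59°) = 14.72.
q = γ·D_f = 15.9 × 1.2 = 19.08 kPa.
For the ½γBN_γ term take γ' = 17.5 − 9.81 = 7.69 kN/m³ (soil below base is submerged).
q·N_q = 19.08 × 14.72 = 280.86 kPa
0.5·γ·B·N_γ·s_γ = 0.5 × 7.69 × 1.8 × 11.2 × 0.89 = 68.989 kPa
q_ult = 280.86 + 68.989 = 349.84 kPa.
q_all = 349.84 / 3.5 = 99.955 kPa.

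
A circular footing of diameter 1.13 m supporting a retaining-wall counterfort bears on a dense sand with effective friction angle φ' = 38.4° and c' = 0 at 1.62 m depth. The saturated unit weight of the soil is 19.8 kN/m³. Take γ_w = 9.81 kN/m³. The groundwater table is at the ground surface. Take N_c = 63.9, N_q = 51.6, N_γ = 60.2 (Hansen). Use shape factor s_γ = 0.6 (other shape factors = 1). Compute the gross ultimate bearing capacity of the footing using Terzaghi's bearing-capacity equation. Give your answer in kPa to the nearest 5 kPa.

q_ult ≈ 1040 kPa

γ' = 19.8 − 9.81 = 9.99 kN/m³ (submerged throughout). q = 9.99 × 1.62 = 16.184 kPa; the same γ' applies in the ½γBN_γ term.
q·N_q = 16.184 × 51.6 = 835.08 kPa
0.5·γ·B·N_γ·s_γ = 0.5 × 9.99 × 1.13 × 60.2 × 0.6 = 203.87 kPa
q_ult = 835.08 + 203.87 = 1039 kPa.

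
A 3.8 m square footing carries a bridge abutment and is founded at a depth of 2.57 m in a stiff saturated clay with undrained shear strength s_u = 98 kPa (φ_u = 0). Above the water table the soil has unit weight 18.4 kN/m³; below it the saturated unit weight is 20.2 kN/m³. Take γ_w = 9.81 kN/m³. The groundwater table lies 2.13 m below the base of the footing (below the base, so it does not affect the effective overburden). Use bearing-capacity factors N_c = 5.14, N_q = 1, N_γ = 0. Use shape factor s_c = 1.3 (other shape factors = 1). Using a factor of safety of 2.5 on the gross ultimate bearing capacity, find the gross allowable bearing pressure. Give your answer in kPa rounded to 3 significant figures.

Overburden at base level: q = 18.4 × 2.57 = 47.288 kPa.
Cohesion term c·N_c·s_c = 98 × 5.14 × 1.3 = 654.84 kPa; surcharge term q·N_q = 47.288 × 1 = 47.288 kPa.
q_ult = 654.84 + 47.288 = 702.12 kPa.
q_all = 702.12 / 2.5 = 280.85 kPa.

q_all ≈ 281 kPa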